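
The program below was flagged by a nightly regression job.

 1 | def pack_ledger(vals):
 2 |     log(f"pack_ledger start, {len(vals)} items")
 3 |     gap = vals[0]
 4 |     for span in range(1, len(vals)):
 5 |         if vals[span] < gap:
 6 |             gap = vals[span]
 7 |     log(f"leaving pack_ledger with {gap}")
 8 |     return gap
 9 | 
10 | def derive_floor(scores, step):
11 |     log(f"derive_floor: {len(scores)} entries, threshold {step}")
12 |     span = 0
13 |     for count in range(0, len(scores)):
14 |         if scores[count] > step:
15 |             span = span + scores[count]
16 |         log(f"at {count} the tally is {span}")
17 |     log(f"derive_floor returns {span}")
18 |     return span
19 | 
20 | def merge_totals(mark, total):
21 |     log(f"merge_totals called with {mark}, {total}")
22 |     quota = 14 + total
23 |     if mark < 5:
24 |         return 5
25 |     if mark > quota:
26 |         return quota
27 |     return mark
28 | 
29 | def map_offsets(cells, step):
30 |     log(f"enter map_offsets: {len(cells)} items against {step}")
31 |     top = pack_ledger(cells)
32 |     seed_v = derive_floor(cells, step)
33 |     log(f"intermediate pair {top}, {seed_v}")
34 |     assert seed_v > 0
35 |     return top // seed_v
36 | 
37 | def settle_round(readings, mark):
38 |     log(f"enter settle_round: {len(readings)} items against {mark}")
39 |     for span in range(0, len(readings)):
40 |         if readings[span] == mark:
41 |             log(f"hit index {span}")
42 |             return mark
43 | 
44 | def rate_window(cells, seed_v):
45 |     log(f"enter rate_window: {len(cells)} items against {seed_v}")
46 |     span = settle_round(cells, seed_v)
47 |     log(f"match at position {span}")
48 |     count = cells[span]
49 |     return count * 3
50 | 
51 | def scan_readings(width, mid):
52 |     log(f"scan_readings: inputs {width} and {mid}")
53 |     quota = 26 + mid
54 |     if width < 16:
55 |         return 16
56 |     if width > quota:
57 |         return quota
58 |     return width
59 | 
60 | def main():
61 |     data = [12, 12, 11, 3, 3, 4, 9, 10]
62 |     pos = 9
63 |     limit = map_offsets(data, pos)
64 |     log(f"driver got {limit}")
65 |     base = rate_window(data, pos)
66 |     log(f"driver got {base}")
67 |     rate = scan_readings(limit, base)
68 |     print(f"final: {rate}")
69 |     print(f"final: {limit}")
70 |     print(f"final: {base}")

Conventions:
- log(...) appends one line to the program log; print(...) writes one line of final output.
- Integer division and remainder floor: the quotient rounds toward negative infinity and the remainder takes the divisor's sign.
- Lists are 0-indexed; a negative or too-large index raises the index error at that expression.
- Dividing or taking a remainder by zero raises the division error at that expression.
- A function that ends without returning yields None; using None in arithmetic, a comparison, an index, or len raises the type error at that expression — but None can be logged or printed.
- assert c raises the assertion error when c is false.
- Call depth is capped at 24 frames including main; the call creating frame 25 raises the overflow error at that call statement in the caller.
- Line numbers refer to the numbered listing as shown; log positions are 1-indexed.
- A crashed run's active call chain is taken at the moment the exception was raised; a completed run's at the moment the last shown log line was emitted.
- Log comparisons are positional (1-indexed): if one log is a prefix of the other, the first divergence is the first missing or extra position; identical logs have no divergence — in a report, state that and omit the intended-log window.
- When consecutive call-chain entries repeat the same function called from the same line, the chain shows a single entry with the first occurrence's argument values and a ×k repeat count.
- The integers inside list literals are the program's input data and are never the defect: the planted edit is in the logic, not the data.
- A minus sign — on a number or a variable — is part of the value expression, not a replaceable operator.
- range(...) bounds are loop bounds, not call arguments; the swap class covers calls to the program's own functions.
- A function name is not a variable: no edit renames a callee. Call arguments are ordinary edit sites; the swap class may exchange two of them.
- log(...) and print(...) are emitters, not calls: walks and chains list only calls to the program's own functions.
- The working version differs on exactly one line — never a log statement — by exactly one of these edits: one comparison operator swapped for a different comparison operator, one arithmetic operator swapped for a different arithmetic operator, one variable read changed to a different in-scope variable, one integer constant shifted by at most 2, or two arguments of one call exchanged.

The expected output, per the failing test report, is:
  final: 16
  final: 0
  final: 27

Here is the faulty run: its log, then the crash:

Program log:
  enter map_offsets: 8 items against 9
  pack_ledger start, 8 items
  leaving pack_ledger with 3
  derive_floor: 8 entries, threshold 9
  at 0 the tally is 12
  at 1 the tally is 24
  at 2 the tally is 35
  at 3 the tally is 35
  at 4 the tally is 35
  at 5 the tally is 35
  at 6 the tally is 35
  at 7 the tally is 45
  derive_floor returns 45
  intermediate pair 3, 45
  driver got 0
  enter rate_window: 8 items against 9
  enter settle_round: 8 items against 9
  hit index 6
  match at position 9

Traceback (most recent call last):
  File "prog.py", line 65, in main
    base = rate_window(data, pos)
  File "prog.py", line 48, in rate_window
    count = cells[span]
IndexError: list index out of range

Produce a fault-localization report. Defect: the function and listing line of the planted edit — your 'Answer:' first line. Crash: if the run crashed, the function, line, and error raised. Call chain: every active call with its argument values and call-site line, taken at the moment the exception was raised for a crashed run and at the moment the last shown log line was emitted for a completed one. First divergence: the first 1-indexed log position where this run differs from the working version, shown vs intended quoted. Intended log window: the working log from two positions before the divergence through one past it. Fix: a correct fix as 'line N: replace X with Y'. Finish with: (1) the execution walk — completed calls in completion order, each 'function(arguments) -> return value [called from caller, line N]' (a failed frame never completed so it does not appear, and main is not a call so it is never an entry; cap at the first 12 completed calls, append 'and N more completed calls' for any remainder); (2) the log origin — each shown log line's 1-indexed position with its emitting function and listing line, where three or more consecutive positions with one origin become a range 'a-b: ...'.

Answer: the defect is in settle_round at line 42.
Core observation: The earliest visible damage is log position 19 — 'match at position 9' rather than the intended 'match at position 6'.
Crash: rate_window, line 48, IndexError.
Call chain: main -> rate_window([12, 12, 11, 3, 3, 4, 9, 10], 9) (called at line 65).
First divergence: position 19 — the shown line 'match at position 9' should read 'match at position 6'.
Intended log window:
  17: enter settle_round: 8 items against 9
  18: hit index 6
  19: match at position 6
  20: driver got 27
Execution walk:
  pack_ledger([12, 12, 11, 3, 3, 4, 9, 10]) -> 3  [called from map_offsets, line 31]
  derive_floor([12, 12, 11, 3, 3, 4, 9, 10], 9) -> 45  [called from map_offsets, line 32]
  map_offsets([12, 12, 11, 3, 3, 4, 9, 10], 9) -> 0  [called from main, line 63]
  settle_round([12, 12, 11, 3, 3, 4, 9, 10], 9) -> 9  [called from rate_window, line 46]
Log origins:
  1: from map_offsets, line 30
  2: from pack_ledger, line 2
  3: from pack_ledger, line 7
  4: from derive_floor, line 11
  5-12: from derive_floor, line 16
  13: from derive_floor, line 17
  14: from map_offsets, line 33
  15: from main, line 64
  16: from rate_window, line 45
  17: from settle_round, line 38
  18: from settle_round, line 41
  19: from rate_window, line 47
A correct fix: line 42: replace `mark` with `span`.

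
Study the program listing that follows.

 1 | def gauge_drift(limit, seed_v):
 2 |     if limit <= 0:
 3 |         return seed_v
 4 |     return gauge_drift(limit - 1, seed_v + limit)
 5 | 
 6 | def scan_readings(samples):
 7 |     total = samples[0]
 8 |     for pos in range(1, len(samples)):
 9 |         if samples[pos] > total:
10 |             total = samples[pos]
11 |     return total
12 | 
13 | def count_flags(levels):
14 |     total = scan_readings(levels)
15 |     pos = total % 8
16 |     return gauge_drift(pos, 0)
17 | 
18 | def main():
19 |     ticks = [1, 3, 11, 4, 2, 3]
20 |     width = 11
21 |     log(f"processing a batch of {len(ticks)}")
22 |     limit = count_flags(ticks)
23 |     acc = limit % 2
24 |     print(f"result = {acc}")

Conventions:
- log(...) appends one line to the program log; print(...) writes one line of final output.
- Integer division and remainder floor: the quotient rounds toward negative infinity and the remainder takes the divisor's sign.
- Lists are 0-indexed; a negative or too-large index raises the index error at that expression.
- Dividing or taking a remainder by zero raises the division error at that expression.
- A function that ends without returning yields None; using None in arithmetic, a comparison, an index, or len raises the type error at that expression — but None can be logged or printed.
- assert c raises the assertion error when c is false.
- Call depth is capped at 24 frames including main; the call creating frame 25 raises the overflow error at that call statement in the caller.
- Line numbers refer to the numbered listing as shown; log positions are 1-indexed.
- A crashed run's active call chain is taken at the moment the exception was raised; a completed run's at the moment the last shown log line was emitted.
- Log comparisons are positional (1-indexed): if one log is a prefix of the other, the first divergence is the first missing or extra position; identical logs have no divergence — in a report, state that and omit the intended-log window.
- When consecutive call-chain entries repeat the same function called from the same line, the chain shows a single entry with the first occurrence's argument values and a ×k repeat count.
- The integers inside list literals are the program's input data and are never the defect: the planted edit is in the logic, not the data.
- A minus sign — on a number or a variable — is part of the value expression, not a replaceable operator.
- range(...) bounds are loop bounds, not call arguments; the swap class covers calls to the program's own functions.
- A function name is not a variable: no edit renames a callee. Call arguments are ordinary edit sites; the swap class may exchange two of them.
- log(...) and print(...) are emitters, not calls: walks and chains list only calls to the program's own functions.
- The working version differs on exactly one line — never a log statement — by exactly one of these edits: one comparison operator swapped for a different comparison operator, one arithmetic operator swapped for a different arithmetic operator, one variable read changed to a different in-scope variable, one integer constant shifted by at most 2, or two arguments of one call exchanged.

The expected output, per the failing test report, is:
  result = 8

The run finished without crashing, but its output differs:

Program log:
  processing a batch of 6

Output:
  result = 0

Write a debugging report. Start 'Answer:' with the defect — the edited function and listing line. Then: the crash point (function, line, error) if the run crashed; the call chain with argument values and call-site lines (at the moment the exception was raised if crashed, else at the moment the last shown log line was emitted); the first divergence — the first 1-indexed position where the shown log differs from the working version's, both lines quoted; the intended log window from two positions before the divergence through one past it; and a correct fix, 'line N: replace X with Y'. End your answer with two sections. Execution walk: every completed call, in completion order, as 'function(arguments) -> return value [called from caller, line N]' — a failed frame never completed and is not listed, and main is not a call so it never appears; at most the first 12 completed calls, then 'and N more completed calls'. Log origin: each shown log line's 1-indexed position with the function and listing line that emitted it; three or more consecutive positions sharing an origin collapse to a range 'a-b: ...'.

Answer: the defect is in main at line 23.
The tell: Every logged value matches the working version; the printed result is what differs.
Call chain: main.
First divergence: none (the log streams are identical).
Execution walk:
  scan_readings([1, 3, 11, 4, 2, 3]) -> 11  [called from count_flags, line 14]
  gauge_drift(0, 6) -> 6  [called from gauge_drift, line 4]
  gauge_drift(1, 5) -> 6  [called from gauge_drift, line 4]
  gauge_drift(2, 3) -> 6  [called from gauge_drift, line 4]
  gauge_drift(3, 0) -> 6  [called from count_flags, line 16]
  count_flags([1, 3, 11, 4, 2, 3]) -> 6  [called from main, line 22]
Log origins:
  1: emitted by main (line 21)
A correct fix: line 23: replace `%` with `+`.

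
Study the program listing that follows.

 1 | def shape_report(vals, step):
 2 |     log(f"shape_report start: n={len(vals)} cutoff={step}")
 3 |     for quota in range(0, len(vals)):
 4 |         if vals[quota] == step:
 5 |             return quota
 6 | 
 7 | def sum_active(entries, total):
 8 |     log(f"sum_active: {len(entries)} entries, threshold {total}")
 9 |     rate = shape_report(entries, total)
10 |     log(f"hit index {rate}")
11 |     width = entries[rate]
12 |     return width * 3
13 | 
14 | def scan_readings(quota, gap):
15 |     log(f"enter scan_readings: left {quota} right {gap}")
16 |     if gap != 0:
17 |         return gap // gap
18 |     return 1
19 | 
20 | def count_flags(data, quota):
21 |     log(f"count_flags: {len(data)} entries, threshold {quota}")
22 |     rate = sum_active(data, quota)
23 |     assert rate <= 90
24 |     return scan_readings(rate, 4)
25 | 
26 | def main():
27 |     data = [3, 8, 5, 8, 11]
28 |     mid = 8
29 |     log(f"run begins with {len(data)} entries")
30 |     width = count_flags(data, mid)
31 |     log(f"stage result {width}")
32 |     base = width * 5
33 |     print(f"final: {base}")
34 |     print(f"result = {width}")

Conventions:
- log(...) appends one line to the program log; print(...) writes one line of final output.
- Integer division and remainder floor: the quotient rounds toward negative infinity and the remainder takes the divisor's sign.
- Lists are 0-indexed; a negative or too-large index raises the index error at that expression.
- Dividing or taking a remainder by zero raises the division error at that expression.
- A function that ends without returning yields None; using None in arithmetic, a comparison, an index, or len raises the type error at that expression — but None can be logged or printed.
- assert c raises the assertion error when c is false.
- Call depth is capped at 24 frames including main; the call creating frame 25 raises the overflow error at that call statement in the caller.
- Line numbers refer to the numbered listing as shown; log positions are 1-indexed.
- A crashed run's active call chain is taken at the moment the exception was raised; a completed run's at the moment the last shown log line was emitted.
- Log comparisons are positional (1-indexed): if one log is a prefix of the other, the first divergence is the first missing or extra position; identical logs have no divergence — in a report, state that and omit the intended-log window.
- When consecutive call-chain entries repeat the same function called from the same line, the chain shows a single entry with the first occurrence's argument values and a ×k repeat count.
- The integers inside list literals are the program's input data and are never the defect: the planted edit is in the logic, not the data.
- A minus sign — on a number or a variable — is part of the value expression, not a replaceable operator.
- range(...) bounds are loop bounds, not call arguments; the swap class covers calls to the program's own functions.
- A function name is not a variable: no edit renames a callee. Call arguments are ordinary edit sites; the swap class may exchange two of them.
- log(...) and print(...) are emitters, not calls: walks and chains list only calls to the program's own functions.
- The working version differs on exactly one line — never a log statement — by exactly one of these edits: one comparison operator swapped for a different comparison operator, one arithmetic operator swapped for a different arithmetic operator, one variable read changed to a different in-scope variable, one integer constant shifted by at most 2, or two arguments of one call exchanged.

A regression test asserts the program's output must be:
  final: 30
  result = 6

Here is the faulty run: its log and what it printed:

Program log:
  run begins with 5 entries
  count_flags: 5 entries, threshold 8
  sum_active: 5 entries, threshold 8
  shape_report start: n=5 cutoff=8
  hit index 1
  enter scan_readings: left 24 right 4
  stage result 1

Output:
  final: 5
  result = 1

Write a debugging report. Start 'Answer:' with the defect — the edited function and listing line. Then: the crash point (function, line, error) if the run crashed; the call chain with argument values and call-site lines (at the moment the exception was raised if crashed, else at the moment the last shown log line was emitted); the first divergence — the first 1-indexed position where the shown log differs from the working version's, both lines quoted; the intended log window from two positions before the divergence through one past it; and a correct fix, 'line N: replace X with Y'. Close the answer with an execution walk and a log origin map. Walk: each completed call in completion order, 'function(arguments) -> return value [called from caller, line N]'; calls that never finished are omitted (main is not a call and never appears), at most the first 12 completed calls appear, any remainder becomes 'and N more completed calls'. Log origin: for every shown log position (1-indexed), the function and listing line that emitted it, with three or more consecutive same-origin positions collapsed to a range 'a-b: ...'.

Answer: the defect is in scan_readings at line 17.
Core observation: The earliest visible damage is log position 7 — 'stage result 1' rather than the intended 'stage result 6'.
Call chain: main.
First divergence: position 7 — shown 'stage result 1', intended 'stage result 6'.
Intended log window:
  5: hit index 1
  6: enter scan_readings: left 24 right 4
  7: stage result 6
Execution walk:
  shape_report([3, 8, 5, 8, 11], 8) -> 1  [called from sum_active, line 9]
  sum_active([3, 8, 5, 8, 11], 8) -> 24  [called from count_flags, line 22]
  scan_readings(24, 4) -> 1  [called from count_flags, line 24]
  count_flags([3, 8, 5, 8, 11], 8) -> 1  [called from main, line 30]
Log origin:
  1 — main, line 29
  2 — count_flags, line 21
  3 — sum_active, line 8
  4 — shape_report, line 2
  5 — sum_active, line 10
  6 — scan_readings, line 15
  7 — main, line 31
A correct fix: line 17: replace `gap // gap` with `quota // gap`.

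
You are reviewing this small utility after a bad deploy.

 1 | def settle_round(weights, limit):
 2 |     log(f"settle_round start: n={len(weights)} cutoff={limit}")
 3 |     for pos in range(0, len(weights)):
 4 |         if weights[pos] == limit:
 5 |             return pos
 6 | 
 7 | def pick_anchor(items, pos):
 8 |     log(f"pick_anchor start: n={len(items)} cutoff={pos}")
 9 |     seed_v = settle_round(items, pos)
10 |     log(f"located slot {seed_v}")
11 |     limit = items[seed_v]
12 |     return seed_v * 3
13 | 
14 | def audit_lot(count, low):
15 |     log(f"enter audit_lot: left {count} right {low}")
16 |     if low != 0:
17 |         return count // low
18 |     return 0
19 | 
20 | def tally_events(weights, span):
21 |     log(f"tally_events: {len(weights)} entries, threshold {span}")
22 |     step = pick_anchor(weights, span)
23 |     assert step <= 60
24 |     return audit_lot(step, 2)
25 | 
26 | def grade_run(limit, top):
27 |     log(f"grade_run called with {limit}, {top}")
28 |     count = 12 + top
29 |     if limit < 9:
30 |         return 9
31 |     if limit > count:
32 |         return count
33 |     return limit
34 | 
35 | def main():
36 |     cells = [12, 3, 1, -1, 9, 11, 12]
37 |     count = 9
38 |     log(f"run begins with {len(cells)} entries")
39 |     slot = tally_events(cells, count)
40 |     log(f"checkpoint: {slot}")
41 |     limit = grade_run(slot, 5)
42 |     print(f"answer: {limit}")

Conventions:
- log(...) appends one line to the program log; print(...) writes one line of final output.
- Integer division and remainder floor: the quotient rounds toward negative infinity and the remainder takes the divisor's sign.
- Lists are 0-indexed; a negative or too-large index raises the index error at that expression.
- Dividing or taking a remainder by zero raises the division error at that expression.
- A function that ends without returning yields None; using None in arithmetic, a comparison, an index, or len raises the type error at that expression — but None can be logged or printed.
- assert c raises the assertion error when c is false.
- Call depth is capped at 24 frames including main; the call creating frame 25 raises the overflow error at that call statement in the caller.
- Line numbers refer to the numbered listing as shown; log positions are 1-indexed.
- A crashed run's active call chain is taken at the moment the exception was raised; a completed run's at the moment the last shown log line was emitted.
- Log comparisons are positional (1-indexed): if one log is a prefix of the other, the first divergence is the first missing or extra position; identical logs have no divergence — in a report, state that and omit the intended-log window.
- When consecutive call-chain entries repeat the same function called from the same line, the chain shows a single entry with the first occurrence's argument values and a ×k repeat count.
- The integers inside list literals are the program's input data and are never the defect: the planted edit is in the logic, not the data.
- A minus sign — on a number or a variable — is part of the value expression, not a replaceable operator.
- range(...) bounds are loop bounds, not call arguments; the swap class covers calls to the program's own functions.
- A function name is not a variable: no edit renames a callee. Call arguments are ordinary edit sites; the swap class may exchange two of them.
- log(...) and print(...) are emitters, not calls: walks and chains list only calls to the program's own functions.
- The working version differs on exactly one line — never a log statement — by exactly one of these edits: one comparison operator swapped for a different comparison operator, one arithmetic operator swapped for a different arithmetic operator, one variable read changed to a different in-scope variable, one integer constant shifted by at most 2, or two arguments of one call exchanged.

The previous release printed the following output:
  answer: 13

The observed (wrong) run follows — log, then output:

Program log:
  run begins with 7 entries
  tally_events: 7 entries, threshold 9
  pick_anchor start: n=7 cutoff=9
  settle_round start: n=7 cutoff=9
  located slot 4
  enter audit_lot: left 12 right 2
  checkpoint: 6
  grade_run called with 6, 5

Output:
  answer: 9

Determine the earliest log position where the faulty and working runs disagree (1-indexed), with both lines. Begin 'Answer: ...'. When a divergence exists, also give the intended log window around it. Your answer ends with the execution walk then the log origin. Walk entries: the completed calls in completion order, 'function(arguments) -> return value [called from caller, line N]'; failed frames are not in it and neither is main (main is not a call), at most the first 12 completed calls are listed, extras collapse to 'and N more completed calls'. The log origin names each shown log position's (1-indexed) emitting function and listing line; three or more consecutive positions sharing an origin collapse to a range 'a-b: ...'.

Answer: position 6 — shown 'enter audit_lot: left 12 right 2', intended 'enter audit_lot: left 27 right 2'.
Intended log window:
  4: settle_round start: n=7 cutoff=9
  5: located slot 4
  6: enter audit_lot: left 27 right 2
  7: checkpoint: 13
Execution walk:
  settle_round([12, 3, 1, -1, 9, 11, 12], 9) -> 4  [called from pick_anchor, line 9]
  pick_anchor([12, 3, 1, -1, 9, 11, 12], 9) -> 12  [called from tally_events, line 22]
  audit_lot(12, 2) -> 6  [called from tally_events, line 24]
  tally_events([12, 3, 1, -1, 9, 11, 12], 9) -> 6  [called from main, line 39]
  grade_run(6, 5) -> 9  [called from main, line 41]
Log line origins:
  1: from main, line 38
  2: from tally_events, line 21
  3: from pick_anchor, line 8
  4: from settle_round, line 2
  5: from pick_anchor, line 10
  6: from audit_lot, line 15
  7: from main, line 40
  8: from grade_run, line 27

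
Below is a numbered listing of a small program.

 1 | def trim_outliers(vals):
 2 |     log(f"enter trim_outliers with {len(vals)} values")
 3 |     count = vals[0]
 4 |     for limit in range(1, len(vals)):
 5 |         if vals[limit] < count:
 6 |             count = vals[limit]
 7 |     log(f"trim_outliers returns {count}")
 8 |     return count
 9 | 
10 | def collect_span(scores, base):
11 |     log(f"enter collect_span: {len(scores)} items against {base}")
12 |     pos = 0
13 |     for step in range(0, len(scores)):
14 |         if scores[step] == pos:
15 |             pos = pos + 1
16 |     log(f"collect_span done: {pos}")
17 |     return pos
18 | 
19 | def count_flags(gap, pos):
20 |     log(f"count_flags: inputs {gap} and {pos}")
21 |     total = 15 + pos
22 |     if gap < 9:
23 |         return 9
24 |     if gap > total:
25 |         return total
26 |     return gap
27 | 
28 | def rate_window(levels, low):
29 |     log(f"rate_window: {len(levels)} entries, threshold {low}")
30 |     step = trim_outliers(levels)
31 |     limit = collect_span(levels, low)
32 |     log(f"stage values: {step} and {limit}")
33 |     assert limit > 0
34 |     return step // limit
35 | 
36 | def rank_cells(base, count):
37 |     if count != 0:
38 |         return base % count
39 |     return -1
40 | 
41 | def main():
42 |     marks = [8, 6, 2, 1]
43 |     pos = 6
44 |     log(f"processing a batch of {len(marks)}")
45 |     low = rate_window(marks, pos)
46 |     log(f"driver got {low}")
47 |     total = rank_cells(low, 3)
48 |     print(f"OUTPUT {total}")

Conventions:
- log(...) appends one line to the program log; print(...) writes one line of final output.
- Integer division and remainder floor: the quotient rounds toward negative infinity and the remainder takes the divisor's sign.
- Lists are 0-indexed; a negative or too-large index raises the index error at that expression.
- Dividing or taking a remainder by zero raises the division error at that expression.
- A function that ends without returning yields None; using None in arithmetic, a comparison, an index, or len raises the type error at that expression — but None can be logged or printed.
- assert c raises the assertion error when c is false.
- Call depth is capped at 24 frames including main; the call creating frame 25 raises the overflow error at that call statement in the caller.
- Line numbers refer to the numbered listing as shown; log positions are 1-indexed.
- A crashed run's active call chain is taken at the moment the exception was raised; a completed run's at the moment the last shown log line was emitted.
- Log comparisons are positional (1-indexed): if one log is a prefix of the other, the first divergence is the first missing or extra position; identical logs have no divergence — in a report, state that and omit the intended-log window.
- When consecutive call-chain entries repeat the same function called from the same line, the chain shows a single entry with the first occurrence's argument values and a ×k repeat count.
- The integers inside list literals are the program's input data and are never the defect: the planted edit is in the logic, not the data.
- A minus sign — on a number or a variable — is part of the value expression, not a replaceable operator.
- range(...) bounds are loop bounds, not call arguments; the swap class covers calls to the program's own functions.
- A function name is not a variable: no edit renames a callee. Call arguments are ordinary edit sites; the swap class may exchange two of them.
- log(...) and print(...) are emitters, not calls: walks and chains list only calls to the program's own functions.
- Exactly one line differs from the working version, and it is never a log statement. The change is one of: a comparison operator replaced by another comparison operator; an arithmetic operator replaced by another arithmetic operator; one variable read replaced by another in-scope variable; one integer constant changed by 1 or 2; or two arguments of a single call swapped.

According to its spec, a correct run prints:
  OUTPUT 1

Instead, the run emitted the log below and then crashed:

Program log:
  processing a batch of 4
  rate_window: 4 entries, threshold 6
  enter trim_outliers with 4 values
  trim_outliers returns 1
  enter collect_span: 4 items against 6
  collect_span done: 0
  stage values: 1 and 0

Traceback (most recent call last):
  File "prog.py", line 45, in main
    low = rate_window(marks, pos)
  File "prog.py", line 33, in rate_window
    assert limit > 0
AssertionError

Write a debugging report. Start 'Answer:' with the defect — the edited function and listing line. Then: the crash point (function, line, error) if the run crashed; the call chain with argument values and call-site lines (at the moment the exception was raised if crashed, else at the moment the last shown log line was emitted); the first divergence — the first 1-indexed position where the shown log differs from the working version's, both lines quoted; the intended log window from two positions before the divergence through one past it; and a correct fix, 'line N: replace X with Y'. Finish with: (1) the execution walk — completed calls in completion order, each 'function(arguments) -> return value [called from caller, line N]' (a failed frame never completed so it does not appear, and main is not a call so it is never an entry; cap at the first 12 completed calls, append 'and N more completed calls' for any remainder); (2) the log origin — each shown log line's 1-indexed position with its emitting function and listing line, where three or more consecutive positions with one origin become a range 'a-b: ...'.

Answer: the defect is in collect_span at line 14.
Core observation: Log line 6 is where behavior first shows: 'collect_span done: 0' appears instead of 'collect_span done: 1'.
Crash: rate_window, line 33, AssertionError.
Call chain: main -> rate_window([8, 6, 2, 1], 6) (called at line 45).
First divergence: at position 6 the run shows 'collect_span done: 0' where the working version logs 'collect_span done: 1'.
Intended log window:
  4: trim_outliers returns 1
  5: enter collect_span: 4 items against 6
  6: collect_span done: 1
  7: stage values: 1 and 1
Execution walk:
  trim_outliers([8, 6, 2, 1]) -> 1  [called from rate_window, line 30]
  collect_span([8, 6, 2, 1], 6) -> 0  [called from rate_window, line 31]
Log origins:
  1: emitted by main (line 44)
  2: emitted by rate_window (line 29)
  3: emitted by trim_outliers (line 2)
  4: emitted by trim_outliers (line 7)
  5: emitted by collect_span (line 11)
  6: emitted by collect_span (line 16)
  7: emitted by rate_window (line 32)
A correct fix: line 14: replace `pos` with `base`.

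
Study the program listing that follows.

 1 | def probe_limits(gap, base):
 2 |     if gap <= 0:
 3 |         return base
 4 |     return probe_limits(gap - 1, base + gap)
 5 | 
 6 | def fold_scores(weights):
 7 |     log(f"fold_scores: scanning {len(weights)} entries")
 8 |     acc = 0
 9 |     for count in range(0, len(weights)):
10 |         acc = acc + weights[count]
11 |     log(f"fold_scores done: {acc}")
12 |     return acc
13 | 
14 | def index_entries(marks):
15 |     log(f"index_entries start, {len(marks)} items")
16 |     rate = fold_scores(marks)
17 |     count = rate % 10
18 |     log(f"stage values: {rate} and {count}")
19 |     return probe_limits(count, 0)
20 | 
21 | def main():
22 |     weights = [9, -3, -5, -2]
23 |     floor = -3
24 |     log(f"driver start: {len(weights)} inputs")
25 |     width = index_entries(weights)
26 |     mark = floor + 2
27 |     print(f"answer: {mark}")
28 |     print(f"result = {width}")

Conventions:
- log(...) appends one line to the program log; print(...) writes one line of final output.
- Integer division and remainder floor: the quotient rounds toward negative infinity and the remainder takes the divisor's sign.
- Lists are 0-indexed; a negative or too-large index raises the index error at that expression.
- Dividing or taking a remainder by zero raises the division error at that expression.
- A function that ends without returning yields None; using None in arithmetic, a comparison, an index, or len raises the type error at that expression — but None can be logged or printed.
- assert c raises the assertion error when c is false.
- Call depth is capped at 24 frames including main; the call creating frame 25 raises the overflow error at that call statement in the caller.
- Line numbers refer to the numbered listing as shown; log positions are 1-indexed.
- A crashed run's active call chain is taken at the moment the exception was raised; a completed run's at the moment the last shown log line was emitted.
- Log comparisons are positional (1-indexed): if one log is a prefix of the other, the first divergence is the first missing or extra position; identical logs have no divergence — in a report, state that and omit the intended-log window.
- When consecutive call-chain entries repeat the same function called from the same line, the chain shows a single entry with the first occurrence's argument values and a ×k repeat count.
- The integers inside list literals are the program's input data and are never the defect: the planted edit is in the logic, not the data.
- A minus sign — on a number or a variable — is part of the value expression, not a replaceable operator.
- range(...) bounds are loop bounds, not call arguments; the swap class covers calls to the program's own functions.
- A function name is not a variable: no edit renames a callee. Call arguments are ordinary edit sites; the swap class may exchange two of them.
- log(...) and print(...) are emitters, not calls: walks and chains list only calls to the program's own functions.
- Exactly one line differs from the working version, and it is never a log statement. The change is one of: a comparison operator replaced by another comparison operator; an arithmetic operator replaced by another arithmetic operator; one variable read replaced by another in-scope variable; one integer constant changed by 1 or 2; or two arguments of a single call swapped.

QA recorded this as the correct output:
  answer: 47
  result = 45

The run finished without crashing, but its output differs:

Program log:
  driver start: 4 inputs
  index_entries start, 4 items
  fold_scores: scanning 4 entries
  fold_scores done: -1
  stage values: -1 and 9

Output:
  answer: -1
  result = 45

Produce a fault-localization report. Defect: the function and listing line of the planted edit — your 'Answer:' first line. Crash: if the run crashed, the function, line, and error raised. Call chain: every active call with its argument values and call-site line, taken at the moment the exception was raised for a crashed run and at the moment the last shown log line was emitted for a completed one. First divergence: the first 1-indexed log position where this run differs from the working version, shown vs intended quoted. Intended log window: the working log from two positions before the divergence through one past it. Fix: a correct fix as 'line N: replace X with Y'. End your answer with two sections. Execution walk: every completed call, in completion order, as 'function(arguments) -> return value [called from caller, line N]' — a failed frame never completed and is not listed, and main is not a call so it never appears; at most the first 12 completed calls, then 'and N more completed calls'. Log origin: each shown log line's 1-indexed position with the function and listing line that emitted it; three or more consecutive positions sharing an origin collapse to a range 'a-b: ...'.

Answer: the defect is in main at line 26.
The tell: Log streams are identical — the defect surfaces only in the printed output.
Call chain: main -> index_entries([9, -3, -5, -2]) (called at line 25).
First divergence: none (the log streams are identical).
Execution walk:
  fold_scores([9, -3, -5, -2]) -> -1  [called from index_entries, line 16]
  probe_limits(0, 45) -> 45  [called from probe_limits, line 4]
  probe_limits(1, 44) -> 45  [called from probe_limits, line 4]
  probe_limits(2, 42) -> 45  [called from probe_limits, line 4]
  probe_limits(3, 39) -> 45  [called from probe_limits, line 4]
  probe_limits(4, 35) -> 45  [called from probe_limits, line 4]
  probe_limits(5, 30) -> 45  [called from probe_limits, line 4]
  probe_limits(6, 24) -> 45  [called from probe_limits, line 4]
  probe_limits(7, 17) -> 45  [called from probe_limits, line 4]
  probe_limits(8, 9) -> 45  [called from probe_limits, line 4]
  probe_limits(9, 0) -> 45  [called from index_entries, line 19]
  index_entries([9, -3, -5, -2]) -> 45  [called from main, line 25]
Log origin:
  1: logged in main at line 24
  2: logged in index_entries at line 15
  3: logged in fold_scores at line 7
  4: logged in fold_scores at line 11
  5: logged in index_entries at line 18
A correct fix: line 26: replace `floor` with `width`.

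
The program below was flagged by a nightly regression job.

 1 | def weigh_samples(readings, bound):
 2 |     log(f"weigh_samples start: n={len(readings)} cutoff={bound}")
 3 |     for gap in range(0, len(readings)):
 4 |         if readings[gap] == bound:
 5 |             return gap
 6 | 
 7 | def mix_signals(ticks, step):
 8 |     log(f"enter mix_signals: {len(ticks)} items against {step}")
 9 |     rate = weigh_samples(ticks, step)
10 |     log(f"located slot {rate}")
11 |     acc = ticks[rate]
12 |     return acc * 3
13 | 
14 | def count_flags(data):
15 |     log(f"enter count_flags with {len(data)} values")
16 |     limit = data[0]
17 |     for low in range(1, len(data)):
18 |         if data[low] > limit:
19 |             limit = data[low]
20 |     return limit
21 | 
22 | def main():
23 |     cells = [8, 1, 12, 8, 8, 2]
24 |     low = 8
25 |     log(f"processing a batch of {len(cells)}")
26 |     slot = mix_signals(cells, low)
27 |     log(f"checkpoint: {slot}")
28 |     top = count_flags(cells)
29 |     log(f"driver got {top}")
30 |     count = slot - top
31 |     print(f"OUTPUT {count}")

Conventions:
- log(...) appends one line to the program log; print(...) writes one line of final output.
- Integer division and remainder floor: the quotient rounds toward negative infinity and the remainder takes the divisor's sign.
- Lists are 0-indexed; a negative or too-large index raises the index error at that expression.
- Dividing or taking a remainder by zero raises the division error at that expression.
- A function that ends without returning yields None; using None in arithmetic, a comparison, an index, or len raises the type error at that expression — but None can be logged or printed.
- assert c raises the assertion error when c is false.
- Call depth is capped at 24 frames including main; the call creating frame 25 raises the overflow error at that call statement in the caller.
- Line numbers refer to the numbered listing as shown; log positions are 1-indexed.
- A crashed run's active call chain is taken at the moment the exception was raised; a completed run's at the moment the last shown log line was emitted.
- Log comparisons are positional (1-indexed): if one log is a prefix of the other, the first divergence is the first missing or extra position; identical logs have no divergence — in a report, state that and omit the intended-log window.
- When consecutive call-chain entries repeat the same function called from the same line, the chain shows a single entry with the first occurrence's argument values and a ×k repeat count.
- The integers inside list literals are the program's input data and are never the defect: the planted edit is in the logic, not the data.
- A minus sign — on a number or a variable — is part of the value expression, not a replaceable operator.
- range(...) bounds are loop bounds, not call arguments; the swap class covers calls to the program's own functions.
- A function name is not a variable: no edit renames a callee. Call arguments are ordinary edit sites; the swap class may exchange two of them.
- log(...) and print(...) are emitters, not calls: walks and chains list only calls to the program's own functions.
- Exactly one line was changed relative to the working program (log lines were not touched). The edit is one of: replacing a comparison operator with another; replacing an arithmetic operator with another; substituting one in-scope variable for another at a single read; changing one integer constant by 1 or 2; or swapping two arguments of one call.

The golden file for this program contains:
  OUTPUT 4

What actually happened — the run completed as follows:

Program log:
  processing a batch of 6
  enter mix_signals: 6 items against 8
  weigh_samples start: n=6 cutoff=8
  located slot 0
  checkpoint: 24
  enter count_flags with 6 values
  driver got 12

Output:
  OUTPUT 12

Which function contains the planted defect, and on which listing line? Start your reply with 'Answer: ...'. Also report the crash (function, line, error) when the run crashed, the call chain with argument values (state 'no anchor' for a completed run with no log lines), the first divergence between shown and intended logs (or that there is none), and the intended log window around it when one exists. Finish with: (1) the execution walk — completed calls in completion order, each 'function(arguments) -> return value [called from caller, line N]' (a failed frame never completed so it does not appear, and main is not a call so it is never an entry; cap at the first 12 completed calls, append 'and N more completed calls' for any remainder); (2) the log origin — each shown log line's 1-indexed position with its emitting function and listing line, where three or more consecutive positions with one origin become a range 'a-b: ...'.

Answer: the defect is in mix_signals at line 12.
Key fact: The earliest visible damage is log position 5 — 'checkpoint: 24' rather than the intended 'checkpoint: 16'.
Call chain: main.
First divergence: position 5 — shown 'checkpoint: 24', intended 'checkpoint: 16'.
Intended log window:
  3: weigh_samples start: n=6 cutoff=8
  4: located slot 0
  5: checkpoint: 16
  6: enter count_flags with 6 values
Execution walk:
  weigh_samples([8, 1, 12, 8, 8, 2], 8) -> 0  [called from mix_signals, line 9]
  mix_signals([8, 1, 12, 8, 8, 2], 8) -> 24  [called from main, line 26]
  count_flags([8, 1, 12, 8, 8, 2]) -> 12  [called from main, line 28]
Origin of each log line:
  1: emitted by main (line 25)
  2: emitted by mix_signals (line 8)
  3: emitted by weigh_samples (line 2)
  4: emitted by mix_signals (line 10)
  5: emitted by main (line 27)
  6: emitted by count_flags (line 15)
  7: emitted by main (line 29)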